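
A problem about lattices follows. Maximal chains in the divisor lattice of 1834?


A maximal chain goes from the minimum element to a maximal element via cover relations.
Counting all min-to-max paths in the cover graph.
Total maximal chains: 6


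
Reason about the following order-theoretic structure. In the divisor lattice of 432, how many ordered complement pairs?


Complement pair (a,b): a meet b = bottom, a join b = top.
Here: gcd(a,b)=1 and lcm(a,b)=432, i.e. a*b=432 with a,b coprime.
Pairs found: (1,432), (16,27), (27,16), (432,1)
Total ordered pairs: 4


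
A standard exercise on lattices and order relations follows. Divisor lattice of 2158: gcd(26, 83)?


Meet=gcd.
gcd(26,83)=1


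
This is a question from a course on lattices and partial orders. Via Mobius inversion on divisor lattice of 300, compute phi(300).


phi(n) = n * prod_{p|n} (1 - 1/p).
Prime divisors of 300: [2, 3, 5]
phi(300) = 300 * (1 - 1/2) * (1 - 1/3) * (1 - 1/5)
phi(300) = 80


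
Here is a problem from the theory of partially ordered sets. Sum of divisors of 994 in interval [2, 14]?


Interval [2,14] in divisors of 994: [2, 14]
Sum = 16


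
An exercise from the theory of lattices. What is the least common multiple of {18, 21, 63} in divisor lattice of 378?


In a divisor lattice, join = lcm (least common multiple).
Compute lcm iteratively: start with first element, then lcm(current, next).
Elements: [18, 21, 63]
lcm(18,21) = 126
lcm(126,63) = 126
Final lcm = 126


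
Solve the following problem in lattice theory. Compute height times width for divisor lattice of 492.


Height = length of longest chain minus 1; width = size of largest antichain.
A maximum chain: 1 | 41 | 123 | 246 | 492  (height 4).
A maximum antichain: {4, 6, 82, 123}  (width 4).
Product = 4 * 4 = 16


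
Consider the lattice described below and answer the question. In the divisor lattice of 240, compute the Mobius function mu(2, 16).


In a divisor lattice, mu(a,b) = mu(b/a) where mu is the classical Mobius function.
b/a = 16/2 = 8
Prime factorization of 8: primes [2]
8 is not squarefree, so mu(8) = 0


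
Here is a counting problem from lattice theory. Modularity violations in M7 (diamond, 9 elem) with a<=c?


Modular law: if a <= c then a v (b ^ c) = (a v b) ^ c.
Check all triples (a,b,c) with a <= c among 9 elements.
This lattice is modular (diamonds M_m and their chain-products are modular).
Total violating triples: 0


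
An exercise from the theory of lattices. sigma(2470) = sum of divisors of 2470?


sigma(n) = sum of divisors.
Divisors of 2470: [1, 2, 5, 10, 13, 19, 26, 38, 65, 95, 130, 190, 247, 494, 1235, 2470]
Sum = 5040


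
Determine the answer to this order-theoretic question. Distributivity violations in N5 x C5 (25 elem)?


Distributive law: a ^ (b v c) = (a ^ b) v (a ^ c).
Check all 25^3 = 15625 ordered triples (a,b,c).
  e.g. a=(b,0), b=(a,0), c=(c,0): lhs=(b,0) != rhs=(a,0)
  e.g. a=(b,0), b=(a,0), c=(c,1): lhs=(b,0) != rhs=(a,0)
Total violating triples: 250


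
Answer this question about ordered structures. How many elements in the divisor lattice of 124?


Divisors of 124: [1, 2, 4, 31, 62, 124]
Count: 6


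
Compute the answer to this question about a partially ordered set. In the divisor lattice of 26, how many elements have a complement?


An element a is complemented if some b has a meet b = bottom, a join b = top.
a is complemented iff gcd(a, n/a)=1, i.e. a is a unitary divisor of 26.
Complemented elements: 1, 2, 13, 26
Count: 4


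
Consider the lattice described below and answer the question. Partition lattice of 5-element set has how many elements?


B(n) = number of set partitions of an n-element set.
B(n) satisfies the recurrence: B(n+1) = sum_k C(n,k)*B(k).
B(5) = 52


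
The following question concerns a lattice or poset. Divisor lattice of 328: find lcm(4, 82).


In a divisor lattice, join = lcm (least common multiple).
gcd(4,82) = 2
lcm(4,82) = 4*82/gcd = 328/2 = 164


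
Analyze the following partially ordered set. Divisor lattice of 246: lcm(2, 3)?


Join=lcm.
gcd(2,3)=1
lcm=6


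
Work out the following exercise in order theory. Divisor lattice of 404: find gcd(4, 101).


In a divisor lattice, meet = gcd (greatest common divisor).
By Euclidean algorithm or factoring: gcd(4,101) = 1


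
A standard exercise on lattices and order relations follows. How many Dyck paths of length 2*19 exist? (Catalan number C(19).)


C(n) = C(2n, n) / (n+1).
C(38, 19) = 35345263800
C(19) = 35345263800 / 20 = 1767263190


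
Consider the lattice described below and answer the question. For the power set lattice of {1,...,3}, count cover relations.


A cover relation a -< b holds when a < b with no c strictly between.
Cover relations:
  {} -< {1}
  {} -< {2}
  {} -< {3}
  {1} -< {1,2}
  {1} -< {1,3}
  {2} -< {1,2}
  {2} -< {2,3}
  {3} -< {1,3}
  ...4 more
Total: 12


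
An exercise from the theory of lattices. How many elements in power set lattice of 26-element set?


Power set = 2^n.
2^26 = 67108864


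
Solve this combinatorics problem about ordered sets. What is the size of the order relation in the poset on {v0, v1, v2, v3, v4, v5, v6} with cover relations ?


The order relation is {(a,b) : a <= b}, reflexive so it includes (a,a).
Examples: (v0,v0), (v1,v1), (v2,v2), (v3,v3), (v4,v4), ...
Total ordered pairs: 7


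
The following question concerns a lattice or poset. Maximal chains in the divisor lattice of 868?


A maximal chain goes from the minimum element to a maximal element via cover relations.
Counting all min-to-max paths in the cover graph.
Total maximal chains: 12


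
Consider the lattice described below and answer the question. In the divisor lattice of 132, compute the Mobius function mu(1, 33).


In a divisor lattice, mu(a,b) = mu(b/a) where mu is the classical Mobius function.
b/a = 33/1 = 33
Prime factorization of 33: primes [3, 11]
33 is squarefree with 2 prime factor(s), so mu(33) = (-1)^2 = 1


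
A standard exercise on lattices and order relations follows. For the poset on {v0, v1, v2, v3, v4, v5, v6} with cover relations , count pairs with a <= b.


The order relation is {(a,b) : a <= b}, reflexive so it includes (a,a).
Examples: (v0,v0), (v1,v1), (v2,v2), (v3,v3), (v4,v4), ...
Total ordered pairs: 7


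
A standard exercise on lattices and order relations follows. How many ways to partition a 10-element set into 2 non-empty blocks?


S(n,k) = k*S(n-1,k) + S(n-1,k-1).
S(9,2) = 255, S(9,1) = 1
S(10,2) = 2*255 + 1 = 510 + 1
S(10,2) = 511


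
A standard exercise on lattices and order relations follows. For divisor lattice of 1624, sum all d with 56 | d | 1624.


Interval [56,1624] in divisors of 1624: [56, 1624]
Sum = 1680


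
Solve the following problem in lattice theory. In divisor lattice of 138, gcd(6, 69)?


Meet=gcd.
gcd(6,69)=3


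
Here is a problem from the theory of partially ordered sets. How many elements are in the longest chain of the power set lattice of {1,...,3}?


A chain is a totally ordered subset; we count the number of elements in a maximum chain.
Compute, for each element x, the size of the longest chain ending at x:
  {}: 1
  {1}: 2
  {2}: 2
  {3}: 2
  {1,2}: 3
  {1,3}: 3
  ...
A maximum chain: {} < {1} < {1,2} < {1,2,3}
Number of elements in the longest chain: 4


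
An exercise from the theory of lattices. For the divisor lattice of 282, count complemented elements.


An element a is complemented if some b has a meet b = bottom, a join b = top.
a is complemented iff gcd(a, n/a)=1, i.e. a is a unitary divisor of 282.
Complemented elements: 1, 2, 3, 6, 47, 94, ... (2 more)
Count: 8


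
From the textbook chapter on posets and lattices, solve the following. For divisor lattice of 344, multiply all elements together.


Divisors of 344: [1, 2, 4, 8, 43, 86, 172, 344]
Product = n^(d(n)/2) = 344^(8/2)
Product = 14003408896


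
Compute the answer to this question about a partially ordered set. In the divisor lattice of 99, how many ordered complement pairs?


Complement pair (a,b): a meet b = bottom, a join b = top.
Here: gcd(a,b)=1 and lcm(a,b)=99, i.e. a*b=99 with a,b coprime.
Pairs found: (1,99), (9,11), (11,9), (99,1)
Total ordered pairs: 4


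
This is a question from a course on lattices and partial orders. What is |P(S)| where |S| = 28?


Power set = 2^n.
2^28 = 268435456


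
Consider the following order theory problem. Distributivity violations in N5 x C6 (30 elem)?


Distributive law: a ^ (b v c) = (a ^ b) v (a ^ c).
Check all 30^3 = 27000 ordered triples (a,b,c).
  e.g. a=(b,0), b=(a,0), c=(c,0): lhs=(b,0) != rhs=(a,0)
  e.g. a=(b,0), b=(a,0), c=(c,1): lhs=(b,0) != rhs=(a,0)
Total violating triples: 432


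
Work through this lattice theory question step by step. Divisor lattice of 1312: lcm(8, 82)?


Join=lcm.
gcd(8,82)=2
lcm=328


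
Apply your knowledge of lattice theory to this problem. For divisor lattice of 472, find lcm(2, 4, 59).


In a divisor lattice, join = lcm (least common multiple).
Compute lcm iteratively: start with first element, then lcm(current, next).
Elements: [2, 4, 59]
lcm(2,4) = 4
lcm(4,59) = 236
Final lcm = 236


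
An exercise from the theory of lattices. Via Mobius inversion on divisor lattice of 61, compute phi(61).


phi(n) = n * prod_{p|n} (1 - 1/p).
Prime divisors of 61: [61]
phi(61) = 61 * (1 - 1/61)
phi(61) = 60


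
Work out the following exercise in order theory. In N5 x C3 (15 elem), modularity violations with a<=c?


Modular law: if a <= c then a v (b ^ c) = (a v b) ^ c.
Check all triples (a,b,c) with a <= c among 15 elements.
  e.g. a=(a,0), b=(c,0), c=(b,0): lhs=(a,0) != rhs=(b,0)
  e.g. a=(a,0), b=(c,1), c=(b,0): lhs=(a,0) != rhs=(b,0)
Total violating triples: 18


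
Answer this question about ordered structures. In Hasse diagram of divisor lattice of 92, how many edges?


A cover relation a -< b holds when a < b with no c strictly between.
Cover relations:
  1 -< 2
  1 -< 23
  2 -< 4
  2 -< 46
  4 -< 92
  23 -< 46
  46 -< 92
Total: 7


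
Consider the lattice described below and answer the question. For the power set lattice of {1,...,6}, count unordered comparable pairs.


A comparable pair {a,b} has a < b or b < a in the order.
Count unordered pairs where one element is strictly below the other.
Examples: {{},{1}}, {{},{2}}, {{},{3}}, {{},{4}}, ...
Total comparable pairs: 665


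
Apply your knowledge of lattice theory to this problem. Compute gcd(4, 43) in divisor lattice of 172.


In a divisor lattice, meet = gcd (greatest common divisor).
By Euclidean algorithm or factoring: gcd(4,43) = 1


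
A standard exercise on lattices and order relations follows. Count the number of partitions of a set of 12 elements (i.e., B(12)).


B(n) = number of set partitions of an n-element set.
B(n) satisfies the recurrence: B(n+1) = sum_k C(n,k)*B(k).
B(12) = 4213597


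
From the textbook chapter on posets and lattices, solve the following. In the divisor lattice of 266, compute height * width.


Height = length of longest chain minus 1; width = size of largest antichain.
A maximum chain: 1 | 19 | 133 | 266  (height 3).
A maximum antichain: {2, 7, 19}  (width 3).
Product = 3 * 3 = 9


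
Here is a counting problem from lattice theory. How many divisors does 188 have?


Divisors of 188: [1, 2, 4, 47, 94, 188]
Count: 6


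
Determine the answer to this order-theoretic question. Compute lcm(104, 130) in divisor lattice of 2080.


In a divisor lattice, join = lcm (least common multiple).
gcd(104,130) = 26
lcm(104,130) = 104*130/gcd = 13520/26 = 520


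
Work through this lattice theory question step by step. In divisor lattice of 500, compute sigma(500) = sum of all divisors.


sigma(n) = sum of divisors.
Divisors of 500: [1, 2, 4, 5, 10, 20, 25, 50, 100, 125, 250, 500]
Sum = 1092


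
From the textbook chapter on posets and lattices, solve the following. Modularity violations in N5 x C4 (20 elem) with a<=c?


Modular law: if a <= c then a v (b ^ c) = (a v b) ^ c.
Check all triples (a,b,c) with a <= c among 20 elements.
  e.g. a=(a,0), b=(c,0), c=(b,0): lhs=(a,0) != rhs=(b,0)
  e.g. a=(a,0), b=(c,1), c=(b,0): lhs=(a,0) != rhs=(b,0)
Total violating triples: 40


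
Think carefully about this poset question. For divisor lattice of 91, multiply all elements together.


Divisors of 91: [1, 7, 13, 91]
Product = n^(d(n)/2) = 91^(4/2)
Product = 8281


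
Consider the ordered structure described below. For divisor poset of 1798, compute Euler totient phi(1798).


phi(n) = n * prod_{p|n} (1 - 1/p).
Prime divisors of 1798: [2, 29, 31]
phi(1798) = 1798 * (1 - 1/2) * (1 - 1/29) * (1 - 1/31)
phi(1798) = 840


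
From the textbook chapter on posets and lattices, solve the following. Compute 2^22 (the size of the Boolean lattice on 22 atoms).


Power set = 2^n.
2^22 = 4194304


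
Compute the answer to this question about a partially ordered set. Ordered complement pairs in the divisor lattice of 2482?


Complement pair (a,b): a meet b = bottom, a join b = top.
Here: gcd(a,b)=1 and lcm(a,b)=2482, i.e. a*b=2482 with a,b coprime.
Pairs found: (1,2482), (2,1241), (17,146), (34,73), ... (4 more)
Total ordered pairs: 8


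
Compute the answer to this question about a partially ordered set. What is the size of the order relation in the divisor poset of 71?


The order relation is {(a,b) : a <= b}, reflexive so it includes (a,a).
Examples: (1,1), (1,71), (71,71)
Total ordered pairs: 3


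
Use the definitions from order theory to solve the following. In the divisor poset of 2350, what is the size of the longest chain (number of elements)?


A chain is a totally ordered subset; we count the number of elements in a maximum chain.
Compute, for each element x, the size of the longest chain ending at x:
  1: 1
  2: 2
  5: 2
  47: 2
  25: 3
  10: 3
  ...
A maximum chain: 1 < 2 < 10 < 50 < 2350
Number of elements in the longest chain: 5


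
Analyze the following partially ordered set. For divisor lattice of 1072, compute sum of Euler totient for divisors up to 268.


Divisors of 1072 up to 268: [1, 2, 4, 8, 16, 67, 134, 268]
phi values: [1, 1, 2, 4, 8, 66, 66, 132]
Sum = 280


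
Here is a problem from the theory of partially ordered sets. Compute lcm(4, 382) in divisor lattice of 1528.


In a divisor lattice, join = lcm (least common multiple).
gcd(4,382) = 2
lcm(4,382) = 4*382/gcd = 1528/2 = 764


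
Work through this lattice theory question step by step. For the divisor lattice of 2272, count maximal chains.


A maximal chain goes from the minimum element to a maximal element via cover relations.
Counting all min-to-max paths in the cover graph.
Total maximal chains: 6


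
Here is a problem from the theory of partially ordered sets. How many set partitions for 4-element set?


B(n) = number of set partitions of an n-element set.
B(n) satisfies the recurrence: B(n+1) = sum_k C(n,k)*B(k).
B(4) = 15


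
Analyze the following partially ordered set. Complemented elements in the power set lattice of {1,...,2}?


An element a is complemented if some b has a meet b = bottom, a join b = top.
every subset A has complement S\A, so all elements are complemented.
Complemented elements: {}, {1}, {2}, {1,2}
Count: 4


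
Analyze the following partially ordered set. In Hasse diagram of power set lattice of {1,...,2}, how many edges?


A cover relation a -< b holds when a < b with no c strictly between.
Cover relations:
  {} -< {1}
  {} -< {2}
  {1} -< {1,2}
  {2} -< {1,2}
Total: 4


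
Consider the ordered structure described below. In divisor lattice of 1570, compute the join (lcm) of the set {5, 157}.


In a divisor lattice, join = lcm (least common multiple).
Compute lcm iteratively: start with first element, then lcm(current, next).
Elements: [5, 157]
lcm(5,157) = 785
Final lcm = 785


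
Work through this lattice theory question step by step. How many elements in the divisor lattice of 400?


Divisors of 400: [1, 2, 4, 5, 8, 10, 16, 20, 25, 40, 50, 80, 100, 200, 400]
Count: 15


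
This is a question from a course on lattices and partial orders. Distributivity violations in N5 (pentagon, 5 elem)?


Distributive law: a ^ (b v c) = (a ^ b) v (a ^ c).
Check all 5^3 = 125 ordered triples (a,b,c).
  e.g. a=b, b=a, c=c: lhs=b != rhs=a
  e.g. a=b, b=c, c=a: lhs=b != rhs=a
Total violating triples: 2


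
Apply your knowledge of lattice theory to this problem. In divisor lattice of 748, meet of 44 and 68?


In a divisor lattice, meet = gcd (greatest common divisor).
By Euclidean algorithm or factoring: gcd(44,68) = 4


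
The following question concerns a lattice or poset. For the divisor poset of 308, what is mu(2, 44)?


In a divisor lattice, mu(a,b) = mu(b/a) where mu is the classical Mobius function.
b/a = 44/2 = 22
Prime factorization of 22: primes [2, 11]
22 is squarefree with 2 prime factor(s), so mu(22) = (-1)^2 = 1


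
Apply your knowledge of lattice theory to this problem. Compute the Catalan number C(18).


C(n) = C(2n, n) / (n+1).
C(36, 18) = 9075135300
C(18) = 9075135300 / 19 = 477638700


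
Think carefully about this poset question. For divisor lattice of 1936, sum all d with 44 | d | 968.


Interval [44,968] in divisors of 1936: [44, 88, 484, 968]
Sum = 1584


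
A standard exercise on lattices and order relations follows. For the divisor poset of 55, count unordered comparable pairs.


A comparable pair {a,b} has a < b or b < a in the order.
Count unordered pairs where one element is strictly below the other.
Examples: {1,5}, {1,11}, {1,55}, {5,55}, ...
Total comparable pairs: 5


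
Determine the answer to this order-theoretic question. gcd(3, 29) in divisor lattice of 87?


Meet=gcd.
gcd(3,29)=1


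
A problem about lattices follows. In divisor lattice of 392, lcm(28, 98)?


Join=lcm.
gcd(28,98)=14
lcm=196


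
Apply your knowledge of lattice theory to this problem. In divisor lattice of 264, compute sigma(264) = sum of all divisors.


sigma(n) = sum of divisors.
Divisors of 264: [1, 2, 3, 4, 6, 8, 11, 12, 22, 24, 33, 44, 66, 88, 132, 264]
Sum = 720


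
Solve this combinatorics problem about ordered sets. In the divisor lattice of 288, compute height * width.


Height = length of longest chain minus 1; width = size of largest antichain.
A maximum chain: 1 | 3 | 9 | 18 | 36 | 72 | 144 | 288  (height 7).
A maximum antichain: {4, 6, 9}  (width 3).
Product = 7 * 3 = 21


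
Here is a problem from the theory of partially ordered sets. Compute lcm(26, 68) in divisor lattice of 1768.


In a divisor lattice, join = lcm (least common multiple).
gcd(26,68) = 2
lcm(26,68) = 26*68/gcd = 1768/2 = 884


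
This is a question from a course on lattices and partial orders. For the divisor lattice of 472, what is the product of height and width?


Height = length of longest chain minus 1; width = size of largest antichain.
A maximum chain: 1 | 59 | 118 | 236 | 472  (height 4).
A maximum antichain: {2, 59}  (width 2).
Product = 4 * 2 = 8


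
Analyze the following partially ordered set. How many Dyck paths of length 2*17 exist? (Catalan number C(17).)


C(n) = C(2n, n) / (n+1).
C(34, 17) = 2333606220
C(17) = 2333606220 / 18 = 129644790


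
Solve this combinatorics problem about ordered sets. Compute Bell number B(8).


B(n) = number of set partitions of an n-element set.
B(n) satisfies the recurrence: B(n+1) = sum_k C(n,k)*B(k).
B(8) = 4140


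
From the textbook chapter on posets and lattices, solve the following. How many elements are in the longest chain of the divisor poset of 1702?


A chain is a totally ordered subset; we count the number of elements in a maximum chain.
Compute, for each element x, the size of the longest chain ending at x:
  1: 1
  2: 2
  23: 2
  37: 2
  46: 3
  74: 3
  ...
A maximum chain: 1 < 2 < 46 < 1702
Number of elements in the longest chain: 4


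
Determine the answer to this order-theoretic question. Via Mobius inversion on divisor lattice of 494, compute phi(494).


phi(n) = n * prod_{p|n} (1 - 1/p).
Prime divisors of 494: [2, 13, 19]
phi(494) = 494 * (1 - 1/2) * (1 - 1/13) * (1 - 1/19)
phi(494) = 216


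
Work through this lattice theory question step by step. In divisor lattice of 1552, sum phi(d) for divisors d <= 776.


Divisors of 1552 up to 776: [1, 2, 4, 8, 16, 97, 194, 388, 776]
phi values: [1, 1, 2, 4, 8, 96, 96, 192, 384]
Sum = 784


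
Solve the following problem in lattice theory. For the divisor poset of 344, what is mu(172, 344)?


In a divisor lattice, mu(a,b) = mu(b/a) where mu is the classical Mobius function.
b/a = 344/172 = 2
Prime factorization of 2: primes [2]
2 is squarefree with 1 prime factor(s), so mu(2) = (-1)^1 = -1


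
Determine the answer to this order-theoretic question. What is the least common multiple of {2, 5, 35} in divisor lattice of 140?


In a divisor lattice, join = lcm (least common multiple).
Compute lcm iteratively: start with first element, then lcm(current, next).
Elements: [2, 5, 35]
lcm(2,5) = 10
lcm(10,35) = 70
Final lcm = 70


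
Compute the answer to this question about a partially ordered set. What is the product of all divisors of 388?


Divisors of 388: [1, 2, 4, 97, 194, 388]
Product = n^(d(n)/2) = 388^(6/2)
Product = 58411072


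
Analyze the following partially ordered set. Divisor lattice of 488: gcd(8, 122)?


Meet=gcd.
gcd(8,122)=2


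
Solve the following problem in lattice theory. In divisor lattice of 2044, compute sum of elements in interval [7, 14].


Interval [7,14] in divisors of 2044: [7, 14]
Sum = 21


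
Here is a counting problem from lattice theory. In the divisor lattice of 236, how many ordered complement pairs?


Complement pair (a,b): a meet b = bottom, a join b = top.
Here: gcd(a,b)=1 and lcm(a,b)=236, i.e. a*b=236 with a,b coprime.
Pairs found: (1,236), (4,59), (59,4), (236,1)
Total ordered pairs: 4


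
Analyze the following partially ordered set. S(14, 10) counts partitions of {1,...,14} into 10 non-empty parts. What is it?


S(n,k) = k*S(n-1,k) + S(n-1,k-1).
S(13,10) = 39325, S(13,9) = 359502
S(14,10) = 10*39325 + 359502 = 393250 + 359502
S(14,10) = 752752


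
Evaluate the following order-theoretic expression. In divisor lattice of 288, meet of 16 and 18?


In a divisor lattice, meet = gcd (greatest common divisor).
By Euclidean algorithm or factoring: gcd(16,18) = 2


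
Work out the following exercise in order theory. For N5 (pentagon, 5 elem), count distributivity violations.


Distributive law: a ^ (b v c) = (a ^ b) v (a ^ c).
Check all 5^3 = 125 ordered triples (a,b,c).
  e.g. a=b, b=a, c=c: lhs=b != rhs=a
  e.g. a=b, b=c, c=a: lhs=b != rhs=a
Total violating triples: 2


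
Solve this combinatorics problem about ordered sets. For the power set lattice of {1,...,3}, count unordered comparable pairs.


A comparable pair {a,b} has a < b or b < a in the order.
Count unordered pairs where one element is strictly below the other.
Examples: {{},{1}}, {{},{2}}, {{},{3}}, {{},{1,2}}, ...
Total comparable pairs: 19


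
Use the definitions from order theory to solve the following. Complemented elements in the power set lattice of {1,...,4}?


An element a is complemented if some b has a meet b = bottom, a join b = top.
every subset A has complement S\A, so all elements are complemented.
Complemented elements: {}, {1}, {2}, {3}, {4}, {1,2}, ... (10 more)
Count: 16


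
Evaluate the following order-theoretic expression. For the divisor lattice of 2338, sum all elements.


sigma(n) = sum of divisors.
Divisors of 2338: [1, 2, 7, 14, 167, 334, 1169, 2338]
Sum = 4032


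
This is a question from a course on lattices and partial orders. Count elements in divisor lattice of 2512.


Divisors of 2512: [1, 2, 4, 8, 16, 157, 314, 628, 1256, 2512]
Count: 10


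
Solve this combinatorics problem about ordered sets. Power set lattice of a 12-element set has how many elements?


Power set = 2^n.
2^12 = 4096


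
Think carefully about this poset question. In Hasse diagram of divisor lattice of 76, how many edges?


A cover relation a -< b holds when a < b with no c strictly between.
Cover relations:
  1 -< 2
  1 -< 19
  2 -< 4
  2 -< 38
  4 -< 76
  19 -< 38
  38 -< 76
Total: 7


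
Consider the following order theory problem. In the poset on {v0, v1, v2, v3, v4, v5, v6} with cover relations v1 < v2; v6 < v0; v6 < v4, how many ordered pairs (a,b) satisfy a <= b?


The order relation is {(a,b) : a <= b}, reflexive so it includes (a,a).
Examples: (v0,v0), (v1,v1), (v1,v2), (v2,v2), (v3,v3), ...
Total ordered pairs: 10


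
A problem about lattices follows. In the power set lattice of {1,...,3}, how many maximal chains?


A maximal chain goes from the minimum element to a maximal element via cover relations.
Counting all min-to-max paths in the cover graph.
Total maximal chains: 6


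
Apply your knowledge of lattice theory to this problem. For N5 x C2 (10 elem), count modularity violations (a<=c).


Modular law: if a <= c then a v (b ^ c) = (a v b) ^ c.
Check all triples (a,b,c) with a <= c among 10 elements.
  e.g. a=(a,0), b=(c,0), c=(b,0): lhs=(a,0) != rhs=(b,0)
  e.g. a=(a,0), b=(c,1), c=(b,0): lhs=(a,0) != rhs=(b,0)
Total violating triples: 6


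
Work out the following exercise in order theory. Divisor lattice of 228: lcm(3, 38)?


Join=lcm.
gcd(3,38)=1
lcm=114


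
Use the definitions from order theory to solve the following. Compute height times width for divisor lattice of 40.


Height = length of longest chain minus 1; width = size of largest antichain.
A maximum chain: 1 | 5 | 10 | 20 | 40  (height 4).
A maximum antichain: {2, 5}  (width 2).
Product = 4 * 2 = 8


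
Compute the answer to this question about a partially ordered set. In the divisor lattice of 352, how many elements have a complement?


An element a is complemented if some b has a meet b = bottom, a join b = top.
a is complemented iff gcd(a, n/a)=1, i.e. a is a unitary divisor of 352.
Complemented elements: 1, 11, 32, 352
Count: 4


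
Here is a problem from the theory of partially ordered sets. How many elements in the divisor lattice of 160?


Divisors of 160: [1, 2, 4, 5, 8, 10, 16, 20, 32, 40, 80, 160]
Count: 12


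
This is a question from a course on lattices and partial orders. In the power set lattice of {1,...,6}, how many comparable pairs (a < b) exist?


A comparable pair {a,b} has a < b or b < a in the order.
Count unordered pairs where one element is strictly below the other.
Examples: {{},{1}}, {{},{2}}, {{},{3}}, {{},{4}}, ...
Total comparable pairs: 665


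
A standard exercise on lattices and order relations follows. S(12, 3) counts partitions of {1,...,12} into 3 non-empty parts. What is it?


S(n,k) = k*S(n-1,k) + S(n-1,k-1).
S(11,3) = 28501, S(11,2) = 1023
S(12,3) = 3*28501 + 1023 = 85503 + 1023
S(12,3) = 86526


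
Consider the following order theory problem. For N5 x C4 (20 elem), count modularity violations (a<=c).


Modular law: if a <= c then a v (b ^ c) = (a v b) ^ c.
Check all triples (a,b,c) with a <= c among 20 elements.
  e.g. a=(a,0), b=(c,0), c=(b,0): lhs=(a,0) != rhs=(b,0)
  e.g. a=(a,0), b=(c,1), c=(b,0): lhs=(a,0) != rhs=(b,0)
Total violating triples: 40


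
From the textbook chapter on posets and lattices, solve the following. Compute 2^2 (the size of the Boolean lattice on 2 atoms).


Power set = 2^n.
2^2 = 4


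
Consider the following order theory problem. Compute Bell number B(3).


B(n) = number of set partitions of an n-element set.
B(n) satisfies the recurrence: B(n+1) = sum_k C(n,k)*B(k).
B(3) = 5


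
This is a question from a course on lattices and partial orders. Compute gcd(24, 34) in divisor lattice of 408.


In a divisor lattice, meet = gcd (greatest common divisor).
By Euclidean algorithm or factoring: gcd(24,34) = 2


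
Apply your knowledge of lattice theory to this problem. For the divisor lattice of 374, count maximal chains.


A maximal chain goes from the minimum element to a maximal element via cover relations.
Counting all min-to-max paths in the cover graph.
Total maximal chains: 6


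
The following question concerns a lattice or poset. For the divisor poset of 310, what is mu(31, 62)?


In a divisor lattice, mu(a,b) = mu(b/a) where mu is the classical Mobius function.
b/a = 62/31 = 2
Prime factorization of 2: primes [2]
2 is squarefree with 1 prime factor(s), so mu(2) = (-1)^1 = -1


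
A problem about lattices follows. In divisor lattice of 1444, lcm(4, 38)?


Join=lcm.
gcd(4,38)=2
lcm=76


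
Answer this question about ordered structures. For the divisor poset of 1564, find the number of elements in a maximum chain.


A chain is a totally ordered subset; we count the number of elements in a maximum chain.
Compute, for each element x, the size of the longest chain ending at x:
  1: 1
  2: 2
  17: 2
  23: 2
  4: 3
  34: 3
  ...
A maximum chain: 1 < 2 < 4 < 68 < 1564
Number of elements in the longest chain: 5


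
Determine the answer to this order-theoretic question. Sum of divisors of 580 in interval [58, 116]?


Interval [58,116] in divisors of 580: [58, 116]
Sum = 174


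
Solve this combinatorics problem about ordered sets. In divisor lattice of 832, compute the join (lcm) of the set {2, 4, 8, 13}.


In a divisor lattice, join = lcm (least common multiple).
Compute lcm iteratively: start with first element, then lcm(current, next).
Elements: [2, 4, 8, 13]
lcm(2,4) = 4
lcm(4,8) = 8
lcm(8,13) = 104
Final lcm = 104


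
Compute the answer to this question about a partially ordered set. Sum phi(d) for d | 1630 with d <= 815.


Divisors of 1630 up to 815: [1, 2, 5, 10, 163, 326, 815]
phi values: [1, 1, 4, 4, 162, 162, 648]
Sum = 982


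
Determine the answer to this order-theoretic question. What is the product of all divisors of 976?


Divisors of 976: [1, 2, 4, 8, 16, 61, 122, 244, 488, 976]
Product = n^(d(n)/2) = 976^(10/2)
Product = 885623410917376


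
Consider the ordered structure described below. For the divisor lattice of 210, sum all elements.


sigma(n) = sum of divisors.
Divisors of 210: [1, 2, 3, 5, 6, 7, 10, 14, 15, 21, 30, 35, 42, 70, 105, 210]
Sum = 576


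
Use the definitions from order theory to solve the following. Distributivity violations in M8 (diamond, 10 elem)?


Distributive law: a ^ (b v c) = (a ^ b) v (a ^ c).
Check all 10^3 = 1000 ordered triples (a,b,c).
  e.g. a=a1, b=a2, c=a3: lhs=a1 != rhs=0
  e.g. a=a1, b=a2, c=a4: lhs=a1 != rhs=0
Total violating triples: 336


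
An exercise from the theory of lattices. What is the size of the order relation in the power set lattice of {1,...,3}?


The order relation is {(a,b) : a <= b}, reflexive so it includes (a,a).
Examples: ({},{}), ({},{1,2}), ({},{1,2,3}), ({},{1,3}), ({},{1}), ...
Total ordered pairs: 27


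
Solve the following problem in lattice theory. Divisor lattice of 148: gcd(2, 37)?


Meet=gcd.
gcd(2,37)=1


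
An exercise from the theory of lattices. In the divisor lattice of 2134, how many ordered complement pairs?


Complement pair (a,b): a meet b = bottom, a join b = top.
Here: gcd(a,b)=1 and lcm(a,b)=2134, i.e. a*b=2134 with a,b coprime.
Pairs found: (1,2134), (2,1067), (11,194), (22,97), ... (4 more)
Total ordered pairs: 8


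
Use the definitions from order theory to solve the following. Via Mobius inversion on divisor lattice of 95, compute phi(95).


phi(n) = n * prod_{p|n} (1 - 1/p).
Prime divisors of 95: [5, 19]
phi(95) = 95 * (1 - 1/5) * (1 - 1/19)
phi(95) = 72


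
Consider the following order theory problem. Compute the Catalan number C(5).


C(n) = C(2n, n) / (n+1).
C(10, 5) = 252
C(5) = 252 / 6 = 42


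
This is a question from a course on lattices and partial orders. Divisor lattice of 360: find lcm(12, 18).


In a divisor lattice, join = lcm (least common multiple).
gcd(12,18) = 6
lcm(12,18) = 12*18/gcd = 216/6 = 36


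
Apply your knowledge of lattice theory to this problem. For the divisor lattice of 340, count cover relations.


A cover relation a -< b holds when a < b with no c strictly between.
Cover relations:
  1 -< 2
  1 -< 5
  1 -< 17
  2 -< 4
  2 -< 10
  2 -< 34
  4 -< 20
  4 -< 68
  ...12 more
Total: 20


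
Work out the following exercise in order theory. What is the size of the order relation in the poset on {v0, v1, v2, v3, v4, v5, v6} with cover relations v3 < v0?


The order relation is {(a,b) : a <= b}, reflexive so it includes (a,a).
Examples: (v0,v0), (v1,v1), (v2,v2), (v3,v0), (v3,v3), ...
Total ordered pairs: 8


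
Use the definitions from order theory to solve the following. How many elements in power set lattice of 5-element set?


Power set = 2^n.
2^5 = 32


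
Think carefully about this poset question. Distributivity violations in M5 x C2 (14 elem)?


Distributive law: a ^ (b v c) = (a ^ b) v (a ^ c).
Check all 14^3 = 2744 ordered triples (a,b,c).
  e.g. a=(a1,0), b=(a2,0), c=(a3,0): lhs=(a1,0) != rhs=(0,0)
  e.g. a=(a1,0), b=(a2,0), c=(a3,1): lhs=(a1,0) != rhs=(0,0)
Total violating triples: 480


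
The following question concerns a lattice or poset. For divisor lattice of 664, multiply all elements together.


Divisors of 664: [1, 2, 4, 8, 83, 166, 332, 664]
Product = n^(d(n)/2) = 664^(8/2)
Product = 194389282816


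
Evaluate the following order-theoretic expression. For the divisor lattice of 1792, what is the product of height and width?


Height = length of longest chain minus 1; width = size of largest antichain.
A maximum chain: 1 | 7 | 14 | 28 | 56 | 112 | 224 | 448 | 896 | 1792  (height 9).
A maximum antichain: {2, 7}  (width 2).
Product = 9 * 2 = 18


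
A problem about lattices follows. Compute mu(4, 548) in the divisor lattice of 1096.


In a divisor lattice, mu(a,b) = mu(b/a) where mu is the classical Mobius function.
b/a = 548/4 = 137
Prime factorization of 137: primes [137]
137 is squarefree with 1 prime factor(s), so mu(137) = (-1)^1 = -1


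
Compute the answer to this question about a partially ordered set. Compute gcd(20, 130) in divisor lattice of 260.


In a divisor lattice, meet = gcd (greatest common divisor).
By Euclidean algorithm or factoring: gcd(20,130) = 10


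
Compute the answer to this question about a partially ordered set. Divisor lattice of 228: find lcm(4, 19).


In a divisor lattice, join = lcm (least common multiple).
gcd(4,19) = 1
lcm(4,19) = 4*19/gcd = 76/1 = 76


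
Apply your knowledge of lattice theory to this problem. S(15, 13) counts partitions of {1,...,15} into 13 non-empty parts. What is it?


S(n,k) = k*S(n-1,k) + S(n-1,k-1).
S(14,13) = 91, S(14,12) = 3367
S(15,13) = 13*91 + 3367 = 1183 + 3367
S(15,13) = 4550


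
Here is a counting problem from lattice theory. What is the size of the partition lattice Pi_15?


B(n) = number of set partitions of an n-element set.
B(n) satisfies the recurrence: B(n+1) = sum_k C(n,k)*B(k).
B(15) = 1382958545


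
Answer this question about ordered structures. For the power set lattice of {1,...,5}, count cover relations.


A cover relation a -< b holds when a < b with no c strictly between.
Cover relations:
  {} -< {1}
  {} -< {2}
  {} -< {3}
  {} -< {4}
  {} -< {5}
  {1} -< {1,2}
  {1} -< {1,3}
  {1} -< {1,4}
  ...72 more
Total: 80


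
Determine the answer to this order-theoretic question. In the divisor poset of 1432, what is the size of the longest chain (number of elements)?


A chain is a totally ordered subset; we count the number of elements in a maximum chain.
Compute, for each element x, the size of the longest chain ending at x:
  1: 1
  2: 2
  179: 2
  4: 3
  8: 4
  358: 3
  ...
A maximum chain: 1 < 2 < 4 < 8 < 1432
Number of elements in the longest chain: 5


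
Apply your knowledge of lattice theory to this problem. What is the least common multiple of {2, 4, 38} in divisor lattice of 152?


In a divisor lattice, join = lcm (least common multiple).
Compute lcm iteratively: start with first element, then lcm(current, next).
Elements: [2, 4, 38]
lcm(2,4) = 4
lcm(4,38) = 76
Final lcm = 76


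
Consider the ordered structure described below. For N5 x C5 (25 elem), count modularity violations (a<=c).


Modular law: if a <= c then a v (b ^ c) = (a v b) ^ c.
Check all triples (a,b,c) with a <= c among 25 elements.
  e.g. a=(a,0), b=(c,0), c=(b,0): lhs=(a,0) != rhs=(b,0)
  e.g. a=(a,0), b=(c,1), c=(b,0): lhs=(a,0) != rhs=(b,0)
Total violating triples: 75


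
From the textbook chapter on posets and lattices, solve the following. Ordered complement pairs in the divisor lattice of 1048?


Complement pair (a,b): a meet b = bottom, a join b = top.
Here: gcd(a,b)=1 and lcm(a,b)=1048, i.e. a*b=1048 with a,b coprime.
Pairs found: (1,1048), (8,131), (131,8), (1048,1)
Total ordered pairs: 4


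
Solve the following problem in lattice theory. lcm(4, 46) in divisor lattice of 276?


Join=lcm.
gcd(4,46)=2
lcm=92


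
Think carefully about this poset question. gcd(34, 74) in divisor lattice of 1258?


Meet=gcd.
gcd(34,74)=2


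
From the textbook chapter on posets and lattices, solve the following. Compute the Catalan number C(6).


C(n) = C(2n, n) / (n+1).
C(12, 6) = 924
C(6) = 924 / 7 = 132


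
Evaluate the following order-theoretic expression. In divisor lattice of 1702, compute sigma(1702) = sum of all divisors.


sigma(n) = sum of divisors.
Divisors of 1702: [1, 2, 23, 37, 46, 74, 851, 1702]
Sum = 2736


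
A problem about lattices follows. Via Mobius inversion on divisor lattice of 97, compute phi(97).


phi(n) = n * prod_{p|n} (1 - 1/p).
Prime divisors of 97: [97]
phi(97) = 97 * (1 - 1/97)
phi(97) = 96


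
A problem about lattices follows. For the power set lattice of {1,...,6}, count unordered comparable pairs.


A comparable pair {a,b} has a < b or b < a in the order.
Count unordered pairs where one element is strictly below the other.
Examples: {{},{1}}, {{},{2}}, {{},{3}}, {{},{4}}, ...
Total comparable pairs: 665


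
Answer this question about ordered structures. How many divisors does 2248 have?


Divisors of 2248: [1, 2, 4, 8, 281, 562, 1124, 2248]
Count: 8


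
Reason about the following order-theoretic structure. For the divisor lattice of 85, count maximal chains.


A maximal chain goes from the minimum element to a maximal element via cover relations.
Counting all min-to-max paths in the cover graph.
Total maximal chains: 2


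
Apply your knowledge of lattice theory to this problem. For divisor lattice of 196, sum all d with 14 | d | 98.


Interval [14,98] in divisors of 196: [14, 98]
Sum = 112


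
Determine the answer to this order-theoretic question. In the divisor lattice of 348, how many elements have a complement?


An element a is complemented if some b has a meet b = bottom, a join b = top.
a is complemented iff gcd(a, n/a)=1, i.e. a is a unitary divisor of 348.
Complemented elements: 1, 3, 4, 12, 29, 87, ... (2 more)
Count: 8


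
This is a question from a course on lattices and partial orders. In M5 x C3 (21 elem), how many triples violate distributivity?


Distributive law: a ^ (b v c) = (a ^ b) v (a ^ c).
Check all 21^3 = 9261 ordered triples (a,b,c).
  e.g. a=(a1,0), b=(a2,0), c=(a3,0): lhs=(a1,0) != rhs=(0,0)
  e.g. a=(a1,0), b=(a2,0), c=(a3,1): lhs=(a1,0) != rhs=(0,0)
Total violating triples: 1620


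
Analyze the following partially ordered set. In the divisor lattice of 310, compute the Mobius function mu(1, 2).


In a divisor lattice, mu(a,b) = mu(b/a) where mu is the classical Mobius function.
b/a = 2/1 = 2
Prime factorization of 2: primes [2]
2 is squarefree with 1 prime factor(s), so mu(2) = (-1)^1 = -1


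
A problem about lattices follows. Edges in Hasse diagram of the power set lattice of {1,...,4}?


A cover relation a -< b holds when a < b with no c strictly between.
Cover relations:
  {} -< {1}
  {} -< {2}
  {} -< {3}
  {} -< {4}
  {1} -< {1,2}
  {1} -< {1,3}
  {1} -< {1,4}
  {2} -< {1,2}
  ...24 more
Total: 32
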